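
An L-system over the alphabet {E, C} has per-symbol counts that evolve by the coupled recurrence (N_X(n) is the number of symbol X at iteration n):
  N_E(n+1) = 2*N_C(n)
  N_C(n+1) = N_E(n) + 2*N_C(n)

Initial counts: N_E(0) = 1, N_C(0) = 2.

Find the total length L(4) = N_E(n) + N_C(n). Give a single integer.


Step 0: N_E=1, N_C=2, L=3
Step 1: N_E=4, N_C=5, L=9
Step 2: N_E=10, N_C=14, L=24
Step 3: N_E=28, N_C=38, L=66
Step 4: N_E=76, N_C=104, L=180

Answer: 180


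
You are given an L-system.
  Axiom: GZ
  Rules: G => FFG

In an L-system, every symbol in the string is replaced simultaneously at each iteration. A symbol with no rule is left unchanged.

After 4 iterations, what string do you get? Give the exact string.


Step 0: GZ
Step 1: FFGZ
Step 2: FFFFGZ
Step 3: FFFFFFGZ
Step 4: FFFFFFFFGZ

Answer: FFFFFFFFGZ


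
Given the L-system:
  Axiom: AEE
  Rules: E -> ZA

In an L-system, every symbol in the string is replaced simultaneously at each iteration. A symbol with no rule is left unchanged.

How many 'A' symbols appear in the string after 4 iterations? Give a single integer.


Step 0: AEE  (1 'A')
Step 1: AZAZA  (3 'A')
Step 2: AZAZA  (3 'A')
Step 3: AZAZA  (3 'A')
Step 4: AZAZA  (3 'A')

Answer: 3


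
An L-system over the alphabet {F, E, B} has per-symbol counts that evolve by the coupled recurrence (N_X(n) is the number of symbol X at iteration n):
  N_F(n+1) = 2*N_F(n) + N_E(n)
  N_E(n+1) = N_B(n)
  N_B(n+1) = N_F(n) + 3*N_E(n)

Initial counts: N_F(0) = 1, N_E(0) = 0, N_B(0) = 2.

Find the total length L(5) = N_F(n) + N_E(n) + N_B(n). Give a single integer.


Answer: 175

Derivation:
Step 0: N_F=1, N_E=0, N_B=2, L=3
Step 1: N_F=2, N_E=2, N_B=1, L=5
Step 2: N_F=6, N_E=1, N_B=8, L=15
Step 3: N_F=13, N_E=8, N_B=9, L=30
Step 4: N_F=34, N_E=9, N_B=37, L=80
Step 5: N_F=77, N_E=37, N_B=61, L=175


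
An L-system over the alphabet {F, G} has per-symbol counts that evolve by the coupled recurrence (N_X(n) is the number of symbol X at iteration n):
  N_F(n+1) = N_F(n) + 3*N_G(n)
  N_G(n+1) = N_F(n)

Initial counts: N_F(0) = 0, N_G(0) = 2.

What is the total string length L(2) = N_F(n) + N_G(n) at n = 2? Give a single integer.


Answer: 12

Derivation:
Step 0: N_F=0, N_G=2, L=2
Step 1: N_F=6, N_G=0, L=6
Step 2: N_F=6, N_G=6, L=12


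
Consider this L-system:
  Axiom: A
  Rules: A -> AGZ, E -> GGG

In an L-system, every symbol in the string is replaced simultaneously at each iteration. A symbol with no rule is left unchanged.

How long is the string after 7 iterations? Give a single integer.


Answer: 15

Derivation:
Step 0: length = 1
Step 1: length = 3
Step 2: length = 5
Step 3: length = 7
Step 4: length = 9
Step 5: length = 11
Step 6: length = 13
Step 7: length = 15


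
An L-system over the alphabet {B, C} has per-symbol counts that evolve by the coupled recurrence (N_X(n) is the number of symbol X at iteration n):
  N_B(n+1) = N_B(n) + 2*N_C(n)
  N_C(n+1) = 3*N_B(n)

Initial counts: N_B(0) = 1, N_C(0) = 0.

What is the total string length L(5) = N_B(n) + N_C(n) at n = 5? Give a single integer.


Step 0: N_B=1, N_C=0, L=1
Step 1: N_B=1, N_C=3, L=4
Step 2: N_B=7, N_C=3, L=10
Step 3: N_B=13, N_C=21, L=34
Step 4: N_B=55, N_C=39, L=94
Step 5: N_B=133, N_C=165, L=298

Answer: 298


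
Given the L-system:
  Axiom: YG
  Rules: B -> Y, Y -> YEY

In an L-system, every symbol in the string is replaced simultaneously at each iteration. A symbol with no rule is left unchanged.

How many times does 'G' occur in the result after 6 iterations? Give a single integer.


Answer: 1

Derivation:
Step 0: YG  (1 'G')
Step 1: YEYG  (1 'G')
Step 2: YEYEYEYG  (1 'G')
Step 3: YEYEYEYEYEYEYEYG  (1 'G')
Step 4: YEYEYEYEYEYEYEYEYEYEYEYEYEYEYEYG  (1 'G')
Step 5: YEYEYEYEYEYEYEYEYEYEYEYEYEYEYEYEYEYEYEYEYEYEYEYEYEYEYEYEYEYEYEYG  (1 'G')
Step 6: YEYEYEYEYEYEYEYEYEYEYEYEYEYEYEYEYEYEYEYEYEYEYEYEYEYEYEYEYEYEYEYEYEYEYEYEYEYEYEYEYEYEYEYEYEYEYEYEYEYEYEYEYEYEYEYEYEYEYEYEYEYEYEYG  (1 'G')


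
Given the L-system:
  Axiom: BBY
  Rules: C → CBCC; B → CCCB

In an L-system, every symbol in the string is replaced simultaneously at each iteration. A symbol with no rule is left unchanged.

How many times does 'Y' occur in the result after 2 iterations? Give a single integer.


Step 0: BBY  (1 'Y')
Step 1: CCCBCCCBY  (1 'Y')
Step 2: CBCCCBCCCBCCCCCBCBCCCBCCCBCCCCCBY  (1 'Y')

Answer: 1


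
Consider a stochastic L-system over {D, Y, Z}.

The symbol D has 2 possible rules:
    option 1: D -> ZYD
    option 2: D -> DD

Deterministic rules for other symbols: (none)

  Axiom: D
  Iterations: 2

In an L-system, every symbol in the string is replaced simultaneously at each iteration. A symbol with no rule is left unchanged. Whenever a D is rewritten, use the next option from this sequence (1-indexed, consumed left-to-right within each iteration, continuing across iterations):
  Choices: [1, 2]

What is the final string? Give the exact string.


Answer: ZYDD

Derivation:
Step 0: D
Step 1: ZYD  (used choices [1])
Step 2: ZYDD  (used choices [2])


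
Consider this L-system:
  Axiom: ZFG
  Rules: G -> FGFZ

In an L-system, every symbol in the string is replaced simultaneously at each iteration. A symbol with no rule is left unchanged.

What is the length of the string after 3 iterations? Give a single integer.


Answer: 12

Derivation:
Step 0: length = 3
Step 1: length = 6
Step 2: length = 9
Step 3: length = 12


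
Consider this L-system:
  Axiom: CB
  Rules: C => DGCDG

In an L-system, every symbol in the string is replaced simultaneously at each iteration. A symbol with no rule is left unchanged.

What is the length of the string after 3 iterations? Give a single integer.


Answer: 14

Derivation:
Step 0: length = 2
Step 1: length = 6
Step 2: length = 10
Step 3: length = 14


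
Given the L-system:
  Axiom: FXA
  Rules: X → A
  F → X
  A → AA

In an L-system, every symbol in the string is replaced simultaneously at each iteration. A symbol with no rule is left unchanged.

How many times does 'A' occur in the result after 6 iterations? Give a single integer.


Step 0: FXA  (1 'A')
Step 1: XAAA  (3 'A')
Step 2: AAAAAAA  (7 'A')
Step 3: AAAAAAAAAAAAAA  (14 'A')
Step 4: AAAAAAAAAAAAAAAAAAAAAAAAAAAA  (28 'A')
Step 5: AAAAAAAAAAAAAAAAAAAAAAAAAAAAAAAAAAAAAAAAAAAAAAAAAAAAAAAA  (56 'A')
Step 6: AAAAAAAAAAAAAAAAAAAAAAAAAAAAAAAAAAAAAAAAAAAAAAAAAAAAAAAAAAAAAAAAAAAAAAAAAAAAAAAAAAAAAAAAAAAAAAAAAAAAAAAAAAAAAAAA  (112 'A')

Answer: 112


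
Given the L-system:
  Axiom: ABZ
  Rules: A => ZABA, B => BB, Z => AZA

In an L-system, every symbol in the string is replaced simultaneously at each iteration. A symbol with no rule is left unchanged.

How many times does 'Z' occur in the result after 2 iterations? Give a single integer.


Answer: 6

Derivation:
Step 0: ABZ  (1 'Z')
Step 1: ZABABBAZA  (2 'Z')
Step 2: AZAZABABBZABABBBBZABAAZAZABA  (6 'Z')


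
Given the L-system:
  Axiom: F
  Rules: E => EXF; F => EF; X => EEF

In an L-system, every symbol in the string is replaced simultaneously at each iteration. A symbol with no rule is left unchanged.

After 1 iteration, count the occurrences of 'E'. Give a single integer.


Answer: 1

Derivation:
Step 0: F  (0 'E')
Step 1: EF  (1 'E')


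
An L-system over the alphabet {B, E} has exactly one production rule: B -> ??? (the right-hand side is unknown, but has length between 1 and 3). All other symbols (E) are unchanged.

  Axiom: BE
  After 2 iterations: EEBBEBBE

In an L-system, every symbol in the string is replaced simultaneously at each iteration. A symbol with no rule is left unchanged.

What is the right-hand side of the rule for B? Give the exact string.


Answer: EBB

Derivation:
Trying B -> EBB:
  Step 0: BE
  Step 1: EBBE
  Step 2: EEBBEBBE
Matches the given result.


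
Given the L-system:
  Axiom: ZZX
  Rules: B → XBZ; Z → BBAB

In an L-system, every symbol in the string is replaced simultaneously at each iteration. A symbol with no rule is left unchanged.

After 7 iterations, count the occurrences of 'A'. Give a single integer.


Answer: 194

Derivation:
Final string: XXXXXXBZBBABXBZXBZAXBZXXBZBBABXXBZBBABAXXBZBBABXXXBZBBABXBZXBZAXBZXXXBZBBABXBZXBZAXBZAXXXBZBBABXBZXBZAXBZXXXXBZBBABXBZXBZAXBZXXBZBBABXXBZBBABAXXBZBBABXXXXBZBBABXBZXBZAXBZXXBZBBABXXBZBBABAXXBZBBABAXXXXBZBBABXBZXBZAXBZXXBZBBABXXBZBBABAXXBZBBABXXXXXXBZBBABXBZXBZAXBZXXBZBBABXXBZBBABAXXBZBBABXXXBZBBABXBZXBZAXBZXXXBZBBABXBZXBZAXBZAXXXBZBBABXBZXBZAXBZXXXXBZBBABXBZXBZAXBZXXBZBBABXXBZBBABAXXBZBBABXXXXBZBBABXBZXBZAXBZXXBZBBABXXBZBBABAXXBZBBABAXXXXBZBBABXBZXBZAXBZXXBZBBABXXBZBBABAXXBZBBABAXXXXXXBZBBABXBZXBZAXBZXXBZBBABXXBZBBABAXXBZBBABXXXBZBBABXBZXBZAXBZXXXBZBBABXBZXBZAXBZAXXXBZBBABXBZXBZAXBZXXXXBZBBABXBZXBZAXBZXXBZBBABXXBZBBABAXXBZBBABXXXXBZBBABXBZXBZAXBZXXBZBBABXXBZBBABAXXBZBBABAXXXXBZBBABXBZXBZAXBZXXBZBBABXXBZBBABAXXBZBBABXXXXXXBZBBABXBZXBZAXBZXXBZBBABXXBZBBABAXXBZBBABXXXBZBBABXBZXBZAXBZXXXBZBBABXBZXBZAXBZAXXXBZBBABXBZXBZAXBZXXXXBZBBABXBZXBZAXBZXXBZBBABXXBZBBABAXXBZBBABXXXXBZBBABXBZXBZAXBZXXBZBBABXXBZBBABAXXBZBBABAXXXXBZBBABXBZXBZAXBZXXBZBBABXXBZBBABAXXBZBBABXXXXXXBZBBABXBZXBZAXBZXXBZBBABXXBZBBABAXXBZBBABXXXBZBBABXBZXBZAXBZXXXBZBBABXBZXBZAXBZAXXXBZBBABXBZXBZAXBZXXXXBZBBABXBZXBZAXBZXXBZBBABXXBZBBABAXXBZBBABXXXXBZBBABXBZXBZAXBZXXBZBBABXXBZBBABAXXBZBBABAXXXXBZBBABXBZXBZAXBZXXBZBBABXXBZBBABAXXBZBBABAXXXXXXBZBBABXBZXBZAXBZXXBZBBABXXBZBBABAXXBZBBABXXXBZBBABXBZXBZAXBZXXXBZBBABXBZXBZAXBZAXXXBZBBABXBZXBZAXBZXXXXBZBBABXBZXBZAXBZXXBZBBABXXBZBBABAXXBZBBABXXXXBZBBABXBZXBZAXBZXXBZBBABXXBZBBABAXXBZBBABAXXXXBZBBABXBZXBZAXBZXXBZBBABXXBZBBABAXXBZBBABX
Count of 'A': 194


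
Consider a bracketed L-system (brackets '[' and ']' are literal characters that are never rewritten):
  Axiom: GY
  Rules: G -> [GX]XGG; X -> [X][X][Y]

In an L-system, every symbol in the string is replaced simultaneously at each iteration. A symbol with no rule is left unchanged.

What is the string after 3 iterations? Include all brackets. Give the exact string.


Answer: [[[GX]XGG[X][X][Y]][X][X][Y][GX]XGG[GX]XGG[[X][X][Y]][[X][X][Y]][Y]][[X][X][Y]][[X][X][Y]][Y][[GX]XGG[X][X][Y]][X][X][Y][GX]XGG[GX]XGG[[GX]XGG[X][X][Y]][X][X][Y][GX]XGG[GX]XGGY

Derivation:
Step 0: GY
Step 1: [GX]XGGY
Step 2: [[GX]XGG[X][X][Y]][X][X][Y][GX]XGG[GX]XGGY
Step 3: [[[GX]XGG[X][X][Y]][X][X][Y][GX]XGG[GX]XGG[[X][X][Y]][[X][X][Y]][Y]][[X][X][Y]][[X][X][Y]][Y][[GX]XGG[X][X][Y]][X][X][Y][GX]XGG[GX]XGG[[GX]XGG[X][X][Y]][X][X][Y][GX]XGG[GX]XGGY


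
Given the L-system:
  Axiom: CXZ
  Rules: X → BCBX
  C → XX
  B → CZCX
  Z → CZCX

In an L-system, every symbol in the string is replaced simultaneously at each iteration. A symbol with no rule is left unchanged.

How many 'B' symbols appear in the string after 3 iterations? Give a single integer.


Answer: 26

Derivation:
Step 0: CXZ  (0 'B')
Step 1: XXBCBXCZCX  (2 'B')
Step 2: BCBXBCBXCZCXXXCZCXBCBXXXCZCXXXBCBX  (8 'B')
Step 3: CZCXXXCZCXBCBXCZCXXXCZCXBCBXXXCZCXXXBCBXBCBXBCBXXXCZCXXXBCBXCZCXXXCZCXBCBXBCBXBCBXXXCZCXXXBCBXBCBXBCBXCZCXXXCZCXBCBX  (26 'B')


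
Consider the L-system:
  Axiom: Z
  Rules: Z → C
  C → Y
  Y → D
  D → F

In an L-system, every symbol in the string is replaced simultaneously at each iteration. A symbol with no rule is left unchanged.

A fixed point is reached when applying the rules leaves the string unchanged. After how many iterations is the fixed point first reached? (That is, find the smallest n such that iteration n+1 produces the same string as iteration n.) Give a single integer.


Answer: 4

Derivation:
Step 0: Z
Step 1: C
Step 2: Y
Step 3: D
Step 4: F
Step 5: F  (unchanged — fixed point at step 4)


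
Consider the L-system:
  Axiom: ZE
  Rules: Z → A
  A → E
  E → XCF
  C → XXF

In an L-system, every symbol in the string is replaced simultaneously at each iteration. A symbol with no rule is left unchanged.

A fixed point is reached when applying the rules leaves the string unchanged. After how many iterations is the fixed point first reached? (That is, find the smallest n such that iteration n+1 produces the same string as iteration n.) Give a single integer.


Answer: 4

Derivation:
Step 0: ZE
Step 1: AXCF
Step 2: EXXXFF
Step 3: XCFXXXFF
Step 4: XXXFFXXXFF
Step 5: XXXFFXXXFF  (unchanged — fixed point at step 4)


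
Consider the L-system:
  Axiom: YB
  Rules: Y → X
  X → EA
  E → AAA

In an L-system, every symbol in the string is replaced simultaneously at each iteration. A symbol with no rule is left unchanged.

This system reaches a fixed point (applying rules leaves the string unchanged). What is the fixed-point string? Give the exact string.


Answer: AAAAB

Derivation:
Step 0: YB
Step 1: XB
Step 2: EAB
Step 3: AAAAB
Step 4: AAAAB  (unchanged — fixed point at step 3)


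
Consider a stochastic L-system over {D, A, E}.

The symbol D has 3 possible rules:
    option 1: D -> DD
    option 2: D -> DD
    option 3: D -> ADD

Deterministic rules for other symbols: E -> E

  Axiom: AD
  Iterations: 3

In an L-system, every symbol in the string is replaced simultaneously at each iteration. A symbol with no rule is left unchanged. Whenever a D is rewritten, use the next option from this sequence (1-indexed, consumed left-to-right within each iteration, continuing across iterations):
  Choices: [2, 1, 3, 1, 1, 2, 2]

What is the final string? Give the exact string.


Step 0: AD
Step 1: ADD  (used choices [2])
Step 2: ADDADD  (used choices [1, 3])
Step 3: ADDDDADDDD  (used choices [1, 1, 2, 2])

Answer: ADDDDADDDD


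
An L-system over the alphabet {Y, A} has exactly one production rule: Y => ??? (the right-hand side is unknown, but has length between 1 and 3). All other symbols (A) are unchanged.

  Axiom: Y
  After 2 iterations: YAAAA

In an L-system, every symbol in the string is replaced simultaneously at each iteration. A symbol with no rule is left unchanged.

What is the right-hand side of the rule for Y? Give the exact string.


Answer: YAA

Derivation:
Trying Y => YAA:
  Step 0: Y
  Step 1: YAA
  Step 2: YAAAA
Matches the given result.


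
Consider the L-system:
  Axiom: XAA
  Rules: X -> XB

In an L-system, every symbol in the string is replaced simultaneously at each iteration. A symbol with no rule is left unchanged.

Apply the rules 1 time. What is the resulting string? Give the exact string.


Answer: XBAA

Derivation:
Step 0: XAA
Step 1: XBAA


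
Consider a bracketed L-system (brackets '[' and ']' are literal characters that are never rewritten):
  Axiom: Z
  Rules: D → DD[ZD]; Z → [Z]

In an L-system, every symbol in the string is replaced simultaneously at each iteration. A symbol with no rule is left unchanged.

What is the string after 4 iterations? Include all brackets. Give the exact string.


Answer: [[[[Z]]]]

Derivation:
Step 0: Z
Step 1: [Z]
Step 2: [[Z]]
Step 3: [[[Z]]]
Step 4: [[[[Z]]]]


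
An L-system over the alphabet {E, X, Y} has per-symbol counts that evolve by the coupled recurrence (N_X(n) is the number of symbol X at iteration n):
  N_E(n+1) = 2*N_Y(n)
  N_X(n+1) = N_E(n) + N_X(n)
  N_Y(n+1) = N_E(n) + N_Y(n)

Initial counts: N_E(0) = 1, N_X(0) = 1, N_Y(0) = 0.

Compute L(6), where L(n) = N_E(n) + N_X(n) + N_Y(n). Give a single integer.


Step 0: N_E=1, N_X=1, N_Y=0, L=2
Step 1: N_E=0, N_X=2, N_Y=1, L=3
Step 2: N_E=2, N_X=2, N_Y=1, L=5
Step 3: N_E=2, N_X=4, N_Y=3, L=9
Step 4: N_E=6, N_X=6, N_Y=5, L=17
Step 5: N_E=10, N_X=12, N_Y=11, L=33
Step 6: N_E=22, N_X=22, N_Y=21, L=65

Answer: 65


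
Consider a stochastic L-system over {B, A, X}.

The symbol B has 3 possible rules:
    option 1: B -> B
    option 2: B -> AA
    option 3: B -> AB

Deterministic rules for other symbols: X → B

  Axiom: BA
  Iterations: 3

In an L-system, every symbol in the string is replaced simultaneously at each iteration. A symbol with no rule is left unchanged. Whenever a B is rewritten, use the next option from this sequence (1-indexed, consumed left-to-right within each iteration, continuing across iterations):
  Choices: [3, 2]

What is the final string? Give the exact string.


Answer: AAAA

Derivation:
Step 0: BA
Step 1: ABA  (used choices [3])
Step 2: AAAA  (used choices [2])
Step 3: AAAA  (used choices [])


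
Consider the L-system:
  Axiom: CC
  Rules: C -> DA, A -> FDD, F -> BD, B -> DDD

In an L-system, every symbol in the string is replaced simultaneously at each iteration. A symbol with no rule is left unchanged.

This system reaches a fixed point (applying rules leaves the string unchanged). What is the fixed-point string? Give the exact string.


Answer: DDDDDDDDDDDDDD

Derivation:
Step 0: CC
Step 1: DADA
Step 2: DFDDDFDD
Step 3: DBDDDDBDDD
Step 4: DDDDDDDDDDDDDD
Step 5: DDDDDDDDDDDDDD  (unchanged — fixed point at step 4)


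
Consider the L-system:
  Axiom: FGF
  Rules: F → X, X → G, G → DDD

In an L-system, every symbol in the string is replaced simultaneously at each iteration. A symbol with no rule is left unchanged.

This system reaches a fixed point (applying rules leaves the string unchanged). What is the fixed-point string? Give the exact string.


Answer: DDDDDDDDD

Derivation:
Step 0: FGF
Step 1: XDDDX
Step 2: GDDDG
Step 3: DDDDDDDDD
Step 4: DDDDDDDDD  (unchanged — fixed point at step 3)


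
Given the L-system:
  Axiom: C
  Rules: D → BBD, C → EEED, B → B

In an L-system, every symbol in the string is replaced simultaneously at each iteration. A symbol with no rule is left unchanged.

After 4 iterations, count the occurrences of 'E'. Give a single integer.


Step 0: C  (0 'E')
Step 1: EEED  (3 'E')
Step 2: EEEBBD  (3 'E')
Step 3: EEEBBBBD  (3 'E')
Step 4: EEEBBBBBBD  (3 'E')

Answer: 3


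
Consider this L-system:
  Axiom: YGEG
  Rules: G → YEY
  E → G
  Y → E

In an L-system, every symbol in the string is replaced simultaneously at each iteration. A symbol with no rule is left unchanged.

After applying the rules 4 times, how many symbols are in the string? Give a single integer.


Answer: 26

Derivation:
Step 0: length = 4
Step 1: length = 8
Step 2: length = 10
Step 3: length = 16
Step 4: length = 26


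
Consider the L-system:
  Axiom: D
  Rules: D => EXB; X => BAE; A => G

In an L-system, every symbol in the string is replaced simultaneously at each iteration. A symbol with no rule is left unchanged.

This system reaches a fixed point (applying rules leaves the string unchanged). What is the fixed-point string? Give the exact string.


Step 0: D
Step 1: EXB
Step 2: EBAEB
Step 3: EBGEB
Step 4: EBGEB  (unchanged — fixed point at step 3)

Answer: EBGEB


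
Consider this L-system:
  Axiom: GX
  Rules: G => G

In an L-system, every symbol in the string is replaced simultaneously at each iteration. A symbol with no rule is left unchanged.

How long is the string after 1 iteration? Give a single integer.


Answer: 2

Derivation:
Step 0: length = 2
Step 1: length = 2


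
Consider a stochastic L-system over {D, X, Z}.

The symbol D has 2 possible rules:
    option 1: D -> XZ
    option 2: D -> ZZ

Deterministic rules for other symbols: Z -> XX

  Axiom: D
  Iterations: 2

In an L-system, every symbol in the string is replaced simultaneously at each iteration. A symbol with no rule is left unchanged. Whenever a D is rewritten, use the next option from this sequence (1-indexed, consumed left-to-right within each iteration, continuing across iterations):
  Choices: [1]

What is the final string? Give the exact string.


Answer: XXX

Derivation:
Step 0: D
Step 1: XZ  (used choices [1])
Step 2: XXX  (used choices [])


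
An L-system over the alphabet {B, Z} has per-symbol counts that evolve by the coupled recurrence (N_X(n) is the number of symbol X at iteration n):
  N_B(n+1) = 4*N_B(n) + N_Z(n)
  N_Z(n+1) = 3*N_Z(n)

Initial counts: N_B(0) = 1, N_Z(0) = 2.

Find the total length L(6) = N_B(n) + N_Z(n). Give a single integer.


Step 0: N_B=1, N_Z=2, L=3
Step 1: N_B=6, N_Z=6, L=12
Step 2: N_B=30, N_Z=18, L=48
Step 3: N_B=138, N_Z=54, L=192
Step 4: N_B=606, N_Z=162, L=768
Step 5: N_B=2586, N_Z=486, L=3072
Step 6: N_B=10830, N_Z=1458, L=12288

Answer: 12288


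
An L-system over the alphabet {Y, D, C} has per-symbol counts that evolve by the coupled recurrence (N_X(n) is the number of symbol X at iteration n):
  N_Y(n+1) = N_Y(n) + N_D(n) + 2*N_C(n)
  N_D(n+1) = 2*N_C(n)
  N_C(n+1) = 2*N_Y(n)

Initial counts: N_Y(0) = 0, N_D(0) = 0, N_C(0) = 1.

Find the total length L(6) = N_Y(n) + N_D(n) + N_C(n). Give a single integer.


Answer: 636

Derivation:
Step 0: N_Y=0, N_D=0, N_C=1, L=1
Step 1: N_Y=2, N_D=2, N_C=0, L=4
Step 2: N_Y=4, N_D=0, N_C=4, L=8
Step 3: N_Y=12, N_D=8, N_C=8, L=28
Step 4: N_Y=36, N_D=16, N_C=24, L=76
Step 5: N_Y=100, N_D=48, N_C=72, L=220
Step 6: N_Y=292, N_D=144, N_C=200, L=636


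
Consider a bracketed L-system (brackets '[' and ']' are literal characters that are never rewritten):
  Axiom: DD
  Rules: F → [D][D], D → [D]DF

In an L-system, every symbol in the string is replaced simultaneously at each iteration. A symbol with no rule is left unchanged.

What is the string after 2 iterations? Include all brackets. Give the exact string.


Answer: [[D]DF][D]DF[D][D][[D]DF][D]DF[D][D]

Derivation:
Step 0: DD
Step 1: [D]DF[D]DF
Step 2: [[D]DF][D]DF[D][D][[D]DF][D]DF[D][D]


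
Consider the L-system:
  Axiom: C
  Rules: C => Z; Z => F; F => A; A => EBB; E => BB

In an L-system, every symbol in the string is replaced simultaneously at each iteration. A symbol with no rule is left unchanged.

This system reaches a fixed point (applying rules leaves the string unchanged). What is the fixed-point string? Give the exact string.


Answer: BBBB

Derivation:
Step 0: C
Step 1: Z
Step 2: F
Step 3: A
Step 4: EBB
Step 5: BBBB
Step 6: BBBB  (unchanged — fixed point at step 5)


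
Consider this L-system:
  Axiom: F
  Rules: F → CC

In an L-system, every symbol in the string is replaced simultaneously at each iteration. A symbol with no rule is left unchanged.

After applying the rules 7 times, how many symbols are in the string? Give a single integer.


Answer: 2

Derivation:
Step 0: length = 1
Step 1: length = 2
Step 2: length = 2
Step 3: length = 2
Step 4: length = 2
Step 5: length = 2
Step 6: length = 2
Step 7: length = 2


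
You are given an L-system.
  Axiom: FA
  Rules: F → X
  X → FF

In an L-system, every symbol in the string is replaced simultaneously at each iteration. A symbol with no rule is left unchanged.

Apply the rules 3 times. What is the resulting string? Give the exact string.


Step 0: FA
Step 1: XA
Step 2: FFA
Step 3: XXA

Answer: XXA


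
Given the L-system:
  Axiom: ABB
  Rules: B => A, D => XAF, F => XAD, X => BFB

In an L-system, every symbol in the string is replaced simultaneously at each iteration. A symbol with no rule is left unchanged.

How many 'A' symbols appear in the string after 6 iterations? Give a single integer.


Step 0: ABB  (1 'A')
Step 1: AAA  (3 'A')
Step 2: AAA  (3 'A')
Step 3: AAA  (3 'A')
Step 4: AAA  (3 'A')
Step 5: AAA  (3 'A')
Step 6: AAA  (3 'A')

Answer: 3


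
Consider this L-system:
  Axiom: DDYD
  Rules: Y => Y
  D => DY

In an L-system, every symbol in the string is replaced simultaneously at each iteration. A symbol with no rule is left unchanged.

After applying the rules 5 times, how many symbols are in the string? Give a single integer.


Answer: 19

Derivation:
Step 0: length = 4
Step 1: length = 7
Step 2: length = 10
Step 3: length = 13
Step 4: length = 16
Step 5: length = 19


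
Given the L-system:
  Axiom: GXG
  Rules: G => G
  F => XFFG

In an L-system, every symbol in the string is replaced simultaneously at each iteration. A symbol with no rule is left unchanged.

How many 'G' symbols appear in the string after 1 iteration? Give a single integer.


Answer: 2

Derivation:
Step 0: GXG  (2 'G')
Step 1: GXG  (2 'G')


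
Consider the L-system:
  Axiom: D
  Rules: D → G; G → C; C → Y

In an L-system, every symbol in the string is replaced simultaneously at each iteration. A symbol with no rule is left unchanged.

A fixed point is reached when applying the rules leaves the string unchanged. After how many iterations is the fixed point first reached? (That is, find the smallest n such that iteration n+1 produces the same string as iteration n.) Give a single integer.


Step 0: D
Step 1: G
Step 2: C
Step 3: Y
Step 4: Y  (unchanged — fixed point at step 3)

Answer: 3


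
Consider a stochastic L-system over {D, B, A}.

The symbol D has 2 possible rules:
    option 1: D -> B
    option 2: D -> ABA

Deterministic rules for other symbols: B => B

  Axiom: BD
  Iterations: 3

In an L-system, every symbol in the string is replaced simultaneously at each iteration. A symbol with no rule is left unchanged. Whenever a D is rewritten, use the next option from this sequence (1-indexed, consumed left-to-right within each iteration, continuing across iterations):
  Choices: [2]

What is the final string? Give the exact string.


Step 0: BD
Step 1: BABA  (used choices [2])
Step 2: BABA  (used choices [])
Step 3: BABA  (used choices [])

Answer: BABA


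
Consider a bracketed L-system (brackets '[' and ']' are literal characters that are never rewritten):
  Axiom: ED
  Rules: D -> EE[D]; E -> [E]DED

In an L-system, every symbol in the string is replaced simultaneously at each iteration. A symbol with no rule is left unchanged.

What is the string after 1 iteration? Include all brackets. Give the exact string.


Answer: [E]DEDEE[D]

Derivation:
Step 0: ED
Step 1: [E]DEDEE[D]


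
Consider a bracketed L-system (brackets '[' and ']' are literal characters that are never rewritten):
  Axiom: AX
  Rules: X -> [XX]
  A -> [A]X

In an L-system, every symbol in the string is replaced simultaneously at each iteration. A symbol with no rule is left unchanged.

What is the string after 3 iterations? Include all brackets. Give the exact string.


Step 0: AX
Step 1: [A]X[XX]
Step 2: [[A]X][XX][[XX][XX]]
Step 3: [[[A]X][XX]][[XX][XX]][[[XX][XX]][[XX][XX]]]

Answer: [[[A]X][XX]][[XX][XX]][[[XX][XX]][[XX][XX]]]


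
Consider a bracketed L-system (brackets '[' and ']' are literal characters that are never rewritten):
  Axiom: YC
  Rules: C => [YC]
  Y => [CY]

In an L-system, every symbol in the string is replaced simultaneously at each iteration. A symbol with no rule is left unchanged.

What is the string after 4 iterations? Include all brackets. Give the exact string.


Step 0: YC
Step 1: [CY][YC]
Step 2: [[YC][CY]][[CY][YC]]
Step 3: [[[CY][YC]][[YC][CY]]][[[YC][CY]][[CY][YC]]]
Step 4: [[[[YC][CY]][[CY][YC]]][[[CY][YC]][[YC][CY]]]][[[[CY][YC]][[YC][CY]]][[[YC][CY]][[CY][YC]]]]

Answer: [[[[YC][CY]][[CY][YC]]][[[CY][YC]][[YC][CY]]]][[[[CY][YC]][[YC][CY]]][[[YC][CY]][[CY][YC]]]]


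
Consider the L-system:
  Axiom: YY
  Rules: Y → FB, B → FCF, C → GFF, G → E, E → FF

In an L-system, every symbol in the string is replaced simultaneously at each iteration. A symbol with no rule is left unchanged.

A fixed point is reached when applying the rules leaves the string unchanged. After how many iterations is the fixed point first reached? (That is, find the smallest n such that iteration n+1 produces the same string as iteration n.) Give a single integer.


Step 0: YY
Step 1: FBFB
Step 2: FFCFFFCF
Step 3: FFGFFFFFGFFF
Step 4: FFEFFFFFEFFF
Step 5: FFFFFFFFFFFFFF
Step 6: FFFFFFFFFFFFFF  (unchanged — fixed point at step 5)

Answer: 5


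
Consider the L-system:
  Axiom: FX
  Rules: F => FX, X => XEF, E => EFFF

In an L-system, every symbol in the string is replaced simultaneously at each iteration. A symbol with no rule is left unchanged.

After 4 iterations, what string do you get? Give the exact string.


Step 0: FX
Step 1: FXXEF
Step 2: FXXEFXEFEFFFFX
Step 3: FXXEFXEFEFFFFXXEFEFFFFXEFFFFXFXFXFXXEF
Step 4: FXXEFXEFEFFFFXXEFEFFFFXEFFFFXFXFXFXXEFXEFEFFFFXEFFFFXFXFXFXXEFEFFFFXFXFXFXXEFFXXEFFXXEFFXXEFXEFEFFFFX

Answer: FXXEFXEFEFFFFXXEFEFFFFXEFFFFXFXFXFXXEFXEFEFFFFXEFFFFXFXFXFXXEFEFFFFXFXFXFXXEFFXXEFFXXEFFXXEFXEFEFFFFX


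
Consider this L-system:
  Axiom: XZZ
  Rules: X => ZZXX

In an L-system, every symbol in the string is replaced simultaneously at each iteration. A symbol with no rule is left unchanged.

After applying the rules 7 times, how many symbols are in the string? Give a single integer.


Step 0: length = 3
Step 1: length = 6
Step 2: length = 12
Step 3: length = 24
Step 4: length = 48
Step 5: length = 96
Step 6: length = 192
Step 7: length = 384

Answer: 384


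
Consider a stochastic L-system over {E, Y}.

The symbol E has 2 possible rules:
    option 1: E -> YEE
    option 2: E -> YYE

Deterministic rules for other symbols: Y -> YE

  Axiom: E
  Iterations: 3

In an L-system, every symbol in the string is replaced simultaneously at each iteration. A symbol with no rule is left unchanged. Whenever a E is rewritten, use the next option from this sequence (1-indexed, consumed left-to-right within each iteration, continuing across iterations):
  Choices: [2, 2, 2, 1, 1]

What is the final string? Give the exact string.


Answer: YEYYEYEYEEYEYEYEE

Derivation:
Step 0: E
Step 1: YYE  (used choices [2])
Step 2: YEYEYYE  (used choices [2])
Step 3: YEYYEYEYEEYEYEYEE  (used choices [2, 1, 1])


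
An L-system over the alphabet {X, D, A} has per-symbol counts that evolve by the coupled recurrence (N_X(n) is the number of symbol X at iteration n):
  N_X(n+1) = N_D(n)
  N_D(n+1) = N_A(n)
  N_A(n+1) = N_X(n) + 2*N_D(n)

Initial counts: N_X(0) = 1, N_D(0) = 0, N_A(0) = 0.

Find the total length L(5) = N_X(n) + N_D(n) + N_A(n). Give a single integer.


Answer: 7

Derivation:
Step 0: N_X=1, N_D=0, N_A=0, L=1
Step 1: N_X=0, N_D=0, N_A=1, L=1
Step 2: N_X=0, N_D=1, N_A=0, L=1
Step 3: N_X=1, N_D=0, N_A=2, L=3
Step 4: N_X=0, N_D=2, N_A=1, L=3
Step 5: N_X=2, N_D=1, N_A=4, L=7


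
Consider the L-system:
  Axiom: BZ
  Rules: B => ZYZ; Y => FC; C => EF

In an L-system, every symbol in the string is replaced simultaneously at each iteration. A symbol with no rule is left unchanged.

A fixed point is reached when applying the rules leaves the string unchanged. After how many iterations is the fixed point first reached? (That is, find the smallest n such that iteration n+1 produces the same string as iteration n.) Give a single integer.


Answer: 3

Derivation:
Step 0: BZ
Step 1: ZYZZ
Step 2: ZFCZZ
Step 3: ZFEFZZ
Step 4: ZFEFZZ  (unchanged — fixed point at step 3)


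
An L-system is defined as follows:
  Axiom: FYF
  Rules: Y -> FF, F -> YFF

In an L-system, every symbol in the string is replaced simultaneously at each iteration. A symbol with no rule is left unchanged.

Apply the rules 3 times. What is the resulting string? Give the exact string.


Step 0: FYF
Step 1: YFFFFYFF
Step 2: FFYFFYFFYFFYFFFFYFFYFF
Step 3: YFFYFFFFYFFYFFFFYFFYFFFFYFFYFFFFYFFYFFYFFYFFFFYFFYFFFFYFFYFF

Answer: YFFYFFFFYFFYFFFFYFFYFFFFYFFYFFFFYFFYFFYFFYFFFFYFFYFFFFYFFYFF


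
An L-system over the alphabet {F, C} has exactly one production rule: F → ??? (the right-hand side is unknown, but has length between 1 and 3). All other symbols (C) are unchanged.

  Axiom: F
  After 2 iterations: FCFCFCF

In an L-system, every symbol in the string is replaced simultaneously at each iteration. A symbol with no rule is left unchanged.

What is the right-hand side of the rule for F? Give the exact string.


Answer: FCF

Derivation:
Trying F → FCF:
  Step 0: F
  Step 1: FCF
  Step 2: FCFCFCF
Matches the given result.


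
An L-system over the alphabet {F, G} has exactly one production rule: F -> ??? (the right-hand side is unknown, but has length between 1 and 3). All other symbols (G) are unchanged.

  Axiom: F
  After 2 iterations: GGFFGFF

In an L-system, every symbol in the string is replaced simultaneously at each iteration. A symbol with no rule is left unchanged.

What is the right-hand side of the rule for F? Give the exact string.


Answer: GFF

Derivation:
Trying F -> GFF:
  Step 0: F
  Step 1: GFF
  Step 2: GGFFGFF
Matches the given result.


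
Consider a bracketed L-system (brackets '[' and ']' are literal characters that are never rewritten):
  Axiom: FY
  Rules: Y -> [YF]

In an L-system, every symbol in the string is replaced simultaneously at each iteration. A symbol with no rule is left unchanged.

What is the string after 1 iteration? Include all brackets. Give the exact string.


Answer: F[YF]

Derivation:
Step 0: FY
Step 1: F[YF]


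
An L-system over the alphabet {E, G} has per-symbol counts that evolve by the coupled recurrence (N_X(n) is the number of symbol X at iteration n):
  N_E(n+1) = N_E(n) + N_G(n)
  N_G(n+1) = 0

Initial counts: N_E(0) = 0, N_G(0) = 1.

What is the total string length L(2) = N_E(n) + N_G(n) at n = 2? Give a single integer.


Answer: 1

Derivation:
Step 0: N_E=0, N_G=1, L=1
Step 1: N_E=1, N_G=0, L=1
Step 2: N_E=1, N_G=0, L=1


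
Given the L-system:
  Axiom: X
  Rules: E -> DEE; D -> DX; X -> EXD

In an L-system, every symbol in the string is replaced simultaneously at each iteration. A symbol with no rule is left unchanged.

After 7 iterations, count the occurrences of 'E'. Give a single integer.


Step 0: length=1, 'E' count=0
Step 1: length=3, 'E' count=1
Step 2: length=8, 'E' count=3
Step 3: length=21, 'E' count=8
Step 4: length=55, 'E' count=21
Step 5: length=144, 'E' count=55
Step 6: length=377, 'E' count=144
Step 7: length=987, 'E' count=377
Final string: DXEXDDEEEXDDXDXDEEDEEDEEEXDDXDXEXDDXEXDDXDEEDEEDXDEEDEEDXDEEDEEDEEEXDDXDXEXDDXEXDDEEEXDDXDXEXDDEEEXDDXDXDEEDEEDEEEXDDXDXEXDDXEXDDEEEXDDXDXEXDDXDEEDEEDXDEEDEEDXEXDDXDEEDEEDXDEEDEEDXEXDDEEEXDDXDXEXDDXDEEDEEDXDEEDEEDXEXDDXDEEDEEDXDEEDEEDXEXDDEEEXDDXDXDEEDEEDEEEXDDXDXEXDDXEXDDEEEXDDXDXEXDDXDEEDEEDXDEEDEEDXEXDDXDEEDEEDXDEEDEEDXEXDDEEEXDDXDXEXDDXDEEDEEDXDEEDEEDXEXDDXDEEDEEDXDEEDEEDXEXDDEEEXDDXDXDEEDEEDEEEXDDXDXEXDDXEXDDEEEXDDXDXEXDDXDEEDEEDXDEEDEEDXEXDDXDEEDEEDXDEEDEEDXEXDDEEEXDDXDXEXDDXDEEDEEDXDEEDEEDXEXDDXDEEDEEDXDEEDEEDXEXDDEEEXDDXDXEXDDXDEEDEEDXDEEDEEDXEXDDXDEEDEEDXDEEDEEDXEXDDXDEEDEEDXDEEDEEDXDEEDEEDEEEXDDXDXEXDDXEXDDEEEXDDXDXEXDDEEEXDDXDXDEEDEEDEEEXDDXDXEXDDXEXDDEEEXDDXDXDEEDEEDEEEXDDXDXEXDDXEXDDXDEEDEEDXDEEDEEDXDEEDEEDEEEXDDXDXEXDDXEXDDEEEXDDXDXEXDDEEEXDDXDXDEEDEEDEEEXDDXDXEXDDXEXDDXDEEDEEDXDEEDEEDXDEEDEEDEEEXDDXDXEXDDXEXDDEEEXDDXDXEXDDEEEXDDXDXEXDDXDEEDEEDXDEEDEEDXEXDDXDEEDEEDXDEEDEEDXEXDDXDEEDEEDXDEEDEEDXDEEDEEDEEEXDDXDXEXDDXEXDDEEEXDDXDXEXDDEEEXDDXDXDEEDEEDEEEXDDXDXEXD

Answer: 377


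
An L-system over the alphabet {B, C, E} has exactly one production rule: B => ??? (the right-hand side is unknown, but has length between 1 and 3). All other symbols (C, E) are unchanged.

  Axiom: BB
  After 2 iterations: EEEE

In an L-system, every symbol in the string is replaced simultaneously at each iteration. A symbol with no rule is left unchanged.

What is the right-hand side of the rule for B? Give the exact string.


Trying B => EE:
  Step 0: BB
  Step 1: EEEE
  Step 2: EEEE
Matches the given result.

Answer: EE


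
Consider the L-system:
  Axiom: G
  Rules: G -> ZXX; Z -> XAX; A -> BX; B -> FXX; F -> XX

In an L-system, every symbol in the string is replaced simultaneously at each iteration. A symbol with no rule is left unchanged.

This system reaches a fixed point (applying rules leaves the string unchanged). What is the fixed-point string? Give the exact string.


Step 0: G
Step 1: ZXX
Step 2: XAXXX
Step 3: XBXXXX
Step 4: XFXXXXXX
Step 5: XXXXXXXXX
Step 6: XXXXXXXXX  (unchanged — fixed point at step 5)

Answer: XXXXXXXXX


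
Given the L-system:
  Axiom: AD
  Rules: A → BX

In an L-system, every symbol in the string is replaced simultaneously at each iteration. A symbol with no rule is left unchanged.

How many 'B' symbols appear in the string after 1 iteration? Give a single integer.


Step 0: AD  (0 'B')
Step 1: BXD  (1 'B')

Answer: 1


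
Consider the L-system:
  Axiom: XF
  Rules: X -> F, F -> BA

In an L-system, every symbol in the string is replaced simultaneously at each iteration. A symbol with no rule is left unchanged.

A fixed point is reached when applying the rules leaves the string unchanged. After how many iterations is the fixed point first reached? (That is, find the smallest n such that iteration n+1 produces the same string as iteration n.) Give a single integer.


Step 0: XF
Step 1: FBA
Step 2: BABA
Step 3: BABA  (unchanged — fixed point at step 2)

Answer: 2


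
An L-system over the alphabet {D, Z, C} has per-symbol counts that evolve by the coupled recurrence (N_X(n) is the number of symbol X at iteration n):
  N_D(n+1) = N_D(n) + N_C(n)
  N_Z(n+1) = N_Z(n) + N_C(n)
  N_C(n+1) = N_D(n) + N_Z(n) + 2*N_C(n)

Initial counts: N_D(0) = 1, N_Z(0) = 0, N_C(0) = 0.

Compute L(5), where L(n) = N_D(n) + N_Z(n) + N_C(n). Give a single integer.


Answer: 162

Derivation:
Step 0: N_D=1, N_Z=0, N_C=0, L=1
Step 1: N_D=1, N_Z=0, N_C=1, L=2
Step 2: N_D=2, N_Z=1, N_C=3, L=6
Step 3: N_D=5, N_Z=4, N_C=9, L=18
Step 4: N_D=14, N_Z=13, N_C=27, L=54
Step 5: N_D=41, N_Z=40, N_C=81, L=162


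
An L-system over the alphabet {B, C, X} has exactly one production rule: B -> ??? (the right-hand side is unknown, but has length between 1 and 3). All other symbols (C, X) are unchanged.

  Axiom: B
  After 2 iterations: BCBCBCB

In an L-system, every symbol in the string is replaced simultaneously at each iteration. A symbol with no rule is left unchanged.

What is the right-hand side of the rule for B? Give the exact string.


Answer: BCB

Derivation:
Trying B -> BCB:
  Step 0: B
  Step 1: BCB
  Step 2: BCBCBCB
Matches the given result.


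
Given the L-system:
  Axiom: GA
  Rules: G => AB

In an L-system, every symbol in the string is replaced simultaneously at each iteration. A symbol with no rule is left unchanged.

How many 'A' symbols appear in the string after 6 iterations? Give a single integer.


Step 0: GA  (1 'A')
Step 1: ABA  (2 'A')
Step 2: ABA  (2 'A')
Step 3: ABA  (2 'A')
Step 4: ABA  (2 'A')
Step 5: ABA  (2 'A')
Step 6: ABA  (2 'A')

Answer: 2


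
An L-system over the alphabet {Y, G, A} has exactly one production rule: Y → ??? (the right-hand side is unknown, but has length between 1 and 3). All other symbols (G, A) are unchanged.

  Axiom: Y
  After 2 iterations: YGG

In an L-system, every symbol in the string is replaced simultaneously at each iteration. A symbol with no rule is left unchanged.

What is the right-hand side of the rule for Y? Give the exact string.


Answer: YG

Derivation:
Trying Y → YG:
  Step 0: Y
  Step 1: YG
  Step 2: YGG
Matches the given result.


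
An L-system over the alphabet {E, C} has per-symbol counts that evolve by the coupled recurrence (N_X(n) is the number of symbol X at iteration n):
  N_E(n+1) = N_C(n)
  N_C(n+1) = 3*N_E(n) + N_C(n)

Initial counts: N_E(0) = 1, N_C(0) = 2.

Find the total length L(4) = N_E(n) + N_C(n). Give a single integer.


Answer: 85

Derivation:
Step 0: N_E=1, N_C=2, L=3
Step 1: N_E=2, N_C=5, L=7
Step 2: N_E=5, N_C=11, L=16
Step 3: N_E=11, N_C=26, L=37
Step 4: N_E=26, N_C=59, L=85


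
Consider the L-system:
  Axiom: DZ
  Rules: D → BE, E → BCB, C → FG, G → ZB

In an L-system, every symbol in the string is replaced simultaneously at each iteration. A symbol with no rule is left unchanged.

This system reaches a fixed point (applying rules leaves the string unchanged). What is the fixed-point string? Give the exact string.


Step 0: DZ
Step 1: BEZ
Step 2: BBCBZ
Step 3: BBFGBZ
Step 4: BBFZBBZ
Step 5: BBFZBBZ  (unchanged — fixed point at step 4)

Answer: BBFZBBZ


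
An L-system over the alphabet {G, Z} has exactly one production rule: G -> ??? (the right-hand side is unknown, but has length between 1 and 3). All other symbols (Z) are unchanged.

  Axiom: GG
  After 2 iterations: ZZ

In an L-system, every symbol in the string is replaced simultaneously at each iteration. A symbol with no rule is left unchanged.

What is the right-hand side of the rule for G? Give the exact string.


Trying G -> Z:
  Step 0: GG
  Step 1: ZZ
  Step 2: ZZ
Matches the given result.

Answer: Z


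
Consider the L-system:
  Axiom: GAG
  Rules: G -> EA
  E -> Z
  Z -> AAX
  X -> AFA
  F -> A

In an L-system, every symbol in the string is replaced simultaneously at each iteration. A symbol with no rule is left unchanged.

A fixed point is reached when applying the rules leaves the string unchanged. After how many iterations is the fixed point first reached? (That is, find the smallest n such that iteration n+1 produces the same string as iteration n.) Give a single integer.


Step 0: GAG
Step 1: EAAEA
Step 2: ZAAZA
Step 3: AAXAAAAXA
Step 4: AAAFAAAAAAFAA
Step 5: AAAAAAAAAAAAA
Step 6: AAAAAAAAAAAAA  (unchanged — fixed point at step 5)

Answer: 5
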